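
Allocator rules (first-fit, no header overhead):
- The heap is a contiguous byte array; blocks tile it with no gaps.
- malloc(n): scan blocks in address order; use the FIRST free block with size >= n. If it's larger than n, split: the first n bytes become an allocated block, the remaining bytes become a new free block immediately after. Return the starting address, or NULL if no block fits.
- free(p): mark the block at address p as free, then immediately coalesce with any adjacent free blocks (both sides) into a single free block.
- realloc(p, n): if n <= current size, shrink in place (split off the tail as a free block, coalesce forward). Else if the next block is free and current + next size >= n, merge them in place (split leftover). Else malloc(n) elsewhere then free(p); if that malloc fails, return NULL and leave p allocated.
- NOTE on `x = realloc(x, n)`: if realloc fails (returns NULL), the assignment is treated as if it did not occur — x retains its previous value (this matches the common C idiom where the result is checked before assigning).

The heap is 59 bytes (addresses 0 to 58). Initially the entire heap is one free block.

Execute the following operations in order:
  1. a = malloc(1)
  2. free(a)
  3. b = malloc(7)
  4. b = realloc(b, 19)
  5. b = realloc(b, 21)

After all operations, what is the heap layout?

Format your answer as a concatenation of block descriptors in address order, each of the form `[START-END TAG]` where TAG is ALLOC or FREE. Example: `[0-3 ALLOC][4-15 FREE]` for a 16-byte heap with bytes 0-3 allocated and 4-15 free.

Op 1: a = malloc(1) -> a = 0; heap: [0-0 ALLOC][1-58 FREE]
Op 2: free(a) -> (freed a); heap: [0-58 FREE]
Op 3: b = malloc(7) -> b = 0; heap: [0-6 ALLOC][7-58 FREE]
Op 4: b = realloc(b, 19) -> b = 0; heap: [0-18 ALLOC][19-58 FREE]
Op 5: b = realloc(b, 21) -> b = 0; heap: [0-20 ALLOC][21-58 FREE]

Answer: [0-20 ALLOC][21-58 FREE]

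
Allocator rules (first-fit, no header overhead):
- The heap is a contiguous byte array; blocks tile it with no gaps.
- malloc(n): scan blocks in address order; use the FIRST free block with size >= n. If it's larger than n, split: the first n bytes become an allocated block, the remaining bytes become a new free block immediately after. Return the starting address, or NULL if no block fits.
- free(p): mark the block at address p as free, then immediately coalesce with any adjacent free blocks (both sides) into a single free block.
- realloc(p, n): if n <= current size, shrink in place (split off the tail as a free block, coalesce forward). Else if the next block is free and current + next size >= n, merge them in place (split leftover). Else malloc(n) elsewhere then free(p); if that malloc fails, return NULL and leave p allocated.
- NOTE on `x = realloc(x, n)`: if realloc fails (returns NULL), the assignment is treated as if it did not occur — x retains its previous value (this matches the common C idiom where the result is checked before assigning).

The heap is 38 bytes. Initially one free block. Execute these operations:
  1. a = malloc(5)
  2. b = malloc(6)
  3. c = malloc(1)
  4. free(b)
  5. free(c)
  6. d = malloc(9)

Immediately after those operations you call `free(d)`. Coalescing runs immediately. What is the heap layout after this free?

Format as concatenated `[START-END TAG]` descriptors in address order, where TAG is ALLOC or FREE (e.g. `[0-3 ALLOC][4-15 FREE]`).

Answer: [0-4 ALLOC][5-37 FREE]

Derivation:
Op 1: a = malloc(5) -> a = 0; heap: [0-4 ALLOC][5-37 FREE]
Op 2: b = malloc(6) -> b = 5; heap: [0-4 ALLOC][5-10 ALLOC][11-37 FREE]
Op 3: c = malloc(1) -> c = 11; heap: [0-4 ALLOC][5-10 ALLOC][11-11 ALLOC][12-37 FREE]
Op 4: free(b) -> (freed b); heap: [0-4 ALLOC][5-10 FREE][11-11 ALLOC][12-37 FREE]
Op 5: free(c) -> (freed c); heap: [0-4 ALLOC][5-37 FREE]
Op 6: d = malloc(9) -> d = 5; heap: [0-4 ALLOC][5-13 ALLOC][14-37 FREE]
free(d): d = 5 -> block [5-13 ALLOC]; mark free, coalesce with adjacent free neighbors -> [0-4 ALLOC][5-37 FREE]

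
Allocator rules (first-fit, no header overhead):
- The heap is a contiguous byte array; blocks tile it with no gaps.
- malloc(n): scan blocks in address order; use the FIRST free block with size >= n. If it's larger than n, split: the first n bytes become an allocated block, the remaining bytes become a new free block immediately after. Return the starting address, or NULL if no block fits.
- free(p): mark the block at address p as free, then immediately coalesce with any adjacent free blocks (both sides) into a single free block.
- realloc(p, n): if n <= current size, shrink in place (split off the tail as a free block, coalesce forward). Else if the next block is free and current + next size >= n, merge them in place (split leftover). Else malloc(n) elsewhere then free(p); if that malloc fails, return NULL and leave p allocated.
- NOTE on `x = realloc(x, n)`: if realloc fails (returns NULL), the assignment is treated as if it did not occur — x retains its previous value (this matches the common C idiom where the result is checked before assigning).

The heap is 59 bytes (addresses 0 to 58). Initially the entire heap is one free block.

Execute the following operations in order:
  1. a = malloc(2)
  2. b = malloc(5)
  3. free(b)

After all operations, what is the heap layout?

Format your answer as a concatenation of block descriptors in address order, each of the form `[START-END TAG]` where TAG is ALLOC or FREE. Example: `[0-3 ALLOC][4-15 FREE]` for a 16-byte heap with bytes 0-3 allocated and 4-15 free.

Op 1: a = malloc(2) -> a = 0; heap: [0-1 ALLOC][2-58 FREE]
Op 2: b = malloc(5) -> b = 2; heap: [0-1 ALLOC][2-6 ALLOC][7-58 FREE]
Op 3: free(b) -> (freed b); heap: [0-1 ALLOC][2-58 FREE]

Answer: [0-1 ALLOC][2-58 FREE]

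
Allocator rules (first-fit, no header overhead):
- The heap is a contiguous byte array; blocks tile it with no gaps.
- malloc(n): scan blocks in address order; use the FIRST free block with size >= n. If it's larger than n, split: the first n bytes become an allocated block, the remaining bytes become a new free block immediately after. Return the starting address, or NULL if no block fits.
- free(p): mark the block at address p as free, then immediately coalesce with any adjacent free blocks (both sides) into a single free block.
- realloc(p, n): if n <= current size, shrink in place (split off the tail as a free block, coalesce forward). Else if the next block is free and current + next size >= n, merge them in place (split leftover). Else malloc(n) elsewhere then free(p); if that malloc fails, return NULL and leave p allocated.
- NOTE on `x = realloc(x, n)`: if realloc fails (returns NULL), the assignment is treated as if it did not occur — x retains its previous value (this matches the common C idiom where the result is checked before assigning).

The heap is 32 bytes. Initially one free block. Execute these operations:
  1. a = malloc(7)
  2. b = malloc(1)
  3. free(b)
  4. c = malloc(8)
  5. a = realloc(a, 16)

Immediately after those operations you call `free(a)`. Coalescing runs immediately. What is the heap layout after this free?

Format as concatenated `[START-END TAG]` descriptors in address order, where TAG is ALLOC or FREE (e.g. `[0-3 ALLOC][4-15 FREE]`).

Answer: [0-6 FREE][7-14 ALLOC][15-31 FREE]

Derivation:
Op 1: a = malloc(7) -> a = 0; heap: [0-6 ALLOC][7-31 FREE]
Op 2: b = malloc(1) -> b = 7; heap: [0-6 ALLOC][7-7 ALLOC][8-31 FREE]
Op 3: free(b) -> (freed b); heap: [0-6 ALLOC][7-31 FREE]
Op 4: c = malloc(8) -> c = 7; heap: [0-6 ALLOC][7-14 ALLOC][15-31 FREE]
Op 5: a = realloc(a, 16) -> a = 15; heap: [0-6 FREE][7-14 ALLOC][15-30 ALLOC][31-31 FREE]
free(a): a = 15 -> block [15-30 ALLOC]; mark free, coalesce with adjacent free neighbors -> [0-6 FREE][7-14 ALLOC][15-31 FREE]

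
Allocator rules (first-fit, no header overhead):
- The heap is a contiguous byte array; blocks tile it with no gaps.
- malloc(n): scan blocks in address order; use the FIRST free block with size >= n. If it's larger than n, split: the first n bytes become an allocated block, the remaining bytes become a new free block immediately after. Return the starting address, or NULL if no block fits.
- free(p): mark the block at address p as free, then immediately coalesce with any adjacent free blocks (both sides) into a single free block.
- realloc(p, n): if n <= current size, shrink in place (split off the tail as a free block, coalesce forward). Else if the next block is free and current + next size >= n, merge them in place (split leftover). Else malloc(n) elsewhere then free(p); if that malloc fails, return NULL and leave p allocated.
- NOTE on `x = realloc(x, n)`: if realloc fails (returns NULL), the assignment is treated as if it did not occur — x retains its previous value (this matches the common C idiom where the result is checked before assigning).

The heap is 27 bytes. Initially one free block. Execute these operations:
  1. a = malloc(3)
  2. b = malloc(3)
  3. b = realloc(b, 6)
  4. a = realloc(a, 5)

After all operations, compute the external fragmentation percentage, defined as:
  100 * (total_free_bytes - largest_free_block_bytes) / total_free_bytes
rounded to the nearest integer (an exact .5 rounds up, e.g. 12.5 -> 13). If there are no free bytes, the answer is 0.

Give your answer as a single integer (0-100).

Op 1: a = malloc(3) -> a = 0; heap: [0-2 ALLOC][3-26 FREE]
Op 2: b = malloc(3) -> b = 3; heap: [0-2 ALLOC][3-5 ALLOC][6-26 FREE]
Op 3: b = realloc(b, 6) -> b = 3; heap: [0-2 ALLOC][3-8 ALLOC][9-26 FREE]
Op 4: a = realloc(a, 5) -> a = 9; heap: [0-2 FREE][3-8 ALLOC][9-13 ALLOC][14-26 FREE]
Free blocks: [3 13] total_free=16 largest=13 -> 100*(16-13)/16 = 300/16 = 18.75 -> rounds to 19

Answer: 19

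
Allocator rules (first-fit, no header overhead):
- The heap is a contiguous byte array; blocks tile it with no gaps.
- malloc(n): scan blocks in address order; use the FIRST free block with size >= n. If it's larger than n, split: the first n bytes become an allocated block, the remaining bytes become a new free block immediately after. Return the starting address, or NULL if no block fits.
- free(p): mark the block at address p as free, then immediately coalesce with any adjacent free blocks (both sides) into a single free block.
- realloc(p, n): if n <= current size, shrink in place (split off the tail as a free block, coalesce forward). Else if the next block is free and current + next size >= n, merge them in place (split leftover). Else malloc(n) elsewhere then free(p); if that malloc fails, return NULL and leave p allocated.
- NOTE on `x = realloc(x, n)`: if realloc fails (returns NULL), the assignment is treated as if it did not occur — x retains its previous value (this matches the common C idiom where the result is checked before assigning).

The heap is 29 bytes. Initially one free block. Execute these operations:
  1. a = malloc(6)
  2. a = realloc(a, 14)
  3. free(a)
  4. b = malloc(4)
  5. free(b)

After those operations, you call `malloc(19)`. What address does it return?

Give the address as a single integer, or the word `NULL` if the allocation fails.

Op 1: a = malloc(6) -> a = 0; heap: [0-5 ALLOC][6-28 FREE]
Op 2: a = realloc(a, 14) -> a = 0; heap: [0-13 ALLOC][14-28 FREE]
Op 3: free(a) -> (freed a); heap: [0-28 FREE]
Op 4: b = malloc(4) -> b = 0; heap: [0-3 ALLOC][4-28 FREE]
Op 5: free(b) -> (freed b); heap: [0-28 FREE]
malloc(19): first-fit scan over [0-28 FREE] -> 0

Answer: 0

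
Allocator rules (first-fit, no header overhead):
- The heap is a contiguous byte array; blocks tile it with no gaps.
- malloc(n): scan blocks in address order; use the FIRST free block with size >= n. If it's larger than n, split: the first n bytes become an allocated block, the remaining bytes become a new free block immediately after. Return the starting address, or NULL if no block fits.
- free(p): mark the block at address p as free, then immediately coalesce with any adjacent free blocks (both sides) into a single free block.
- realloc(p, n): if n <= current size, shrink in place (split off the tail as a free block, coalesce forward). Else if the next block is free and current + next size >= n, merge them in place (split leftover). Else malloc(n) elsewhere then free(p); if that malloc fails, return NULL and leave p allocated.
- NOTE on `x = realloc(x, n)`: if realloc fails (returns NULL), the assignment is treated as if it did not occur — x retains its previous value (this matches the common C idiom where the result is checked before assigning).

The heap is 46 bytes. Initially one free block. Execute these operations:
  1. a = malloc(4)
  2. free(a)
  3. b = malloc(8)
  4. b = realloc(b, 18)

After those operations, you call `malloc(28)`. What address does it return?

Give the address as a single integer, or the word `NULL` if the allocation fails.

Op 1: a = malloc(4) -> a = 0; heap: [0-3 ALLOC][4-45 FREE]
Op 2: free(a) -> (freed a); heap: [0-45 FREE]
Op 3: b = malloc(8) -> b = 0; heap: [0-7 ALLOC][8-45 FREE]
Op 4: b = realloc(b, 18) -> b = 0; heap: [0-17 ALLOC][18-45 FREE]
malloc(28): first-fit scan over [0-17 ALLOC][18-45 FREE] -> 18

Answer: 18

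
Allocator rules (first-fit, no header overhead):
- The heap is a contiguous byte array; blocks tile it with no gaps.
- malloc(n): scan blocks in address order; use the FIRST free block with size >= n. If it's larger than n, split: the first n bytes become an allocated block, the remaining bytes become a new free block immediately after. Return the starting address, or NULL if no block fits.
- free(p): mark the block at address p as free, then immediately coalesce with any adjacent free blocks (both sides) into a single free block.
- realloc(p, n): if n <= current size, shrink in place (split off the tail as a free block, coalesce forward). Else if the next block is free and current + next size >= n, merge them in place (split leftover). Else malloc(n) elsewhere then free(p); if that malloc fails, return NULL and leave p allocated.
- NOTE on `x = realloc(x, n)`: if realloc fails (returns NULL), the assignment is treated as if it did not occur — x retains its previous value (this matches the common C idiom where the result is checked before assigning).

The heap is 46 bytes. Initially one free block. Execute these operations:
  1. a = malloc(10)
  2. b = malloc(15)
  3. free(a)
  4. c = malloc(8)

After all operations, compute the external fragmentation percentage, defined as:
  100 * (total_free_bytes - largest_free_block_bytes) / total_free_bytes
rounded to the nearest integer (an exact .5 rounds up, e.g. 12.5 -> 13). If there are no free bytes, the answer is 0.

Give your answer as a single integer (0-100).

Op 1: a = malloc(10) -> a = 0; heap: [0-9 ALLOC][10-45 FREE]
Op 2: b = malloc(15) -> b = 10; heap: [0-9 ALLOC][10-24 ALLOC][25-45 FREE]
Op 3: free(a) -> (freed a); heap: [0-9 FREE][10-24 ALLOC][25-45 FREE]
Op 4: c = malloc(8) -> c = 0; heap: [0-7 ALLOC][8-9 FREE][10-24 ALLOC][25-45 FREE]
Free blocks: [2 21] total_free=23 largest=21 -> 100*(23-21)/23 = 200/23 ≈ 8.696 -> rounds to 9

Answer: 9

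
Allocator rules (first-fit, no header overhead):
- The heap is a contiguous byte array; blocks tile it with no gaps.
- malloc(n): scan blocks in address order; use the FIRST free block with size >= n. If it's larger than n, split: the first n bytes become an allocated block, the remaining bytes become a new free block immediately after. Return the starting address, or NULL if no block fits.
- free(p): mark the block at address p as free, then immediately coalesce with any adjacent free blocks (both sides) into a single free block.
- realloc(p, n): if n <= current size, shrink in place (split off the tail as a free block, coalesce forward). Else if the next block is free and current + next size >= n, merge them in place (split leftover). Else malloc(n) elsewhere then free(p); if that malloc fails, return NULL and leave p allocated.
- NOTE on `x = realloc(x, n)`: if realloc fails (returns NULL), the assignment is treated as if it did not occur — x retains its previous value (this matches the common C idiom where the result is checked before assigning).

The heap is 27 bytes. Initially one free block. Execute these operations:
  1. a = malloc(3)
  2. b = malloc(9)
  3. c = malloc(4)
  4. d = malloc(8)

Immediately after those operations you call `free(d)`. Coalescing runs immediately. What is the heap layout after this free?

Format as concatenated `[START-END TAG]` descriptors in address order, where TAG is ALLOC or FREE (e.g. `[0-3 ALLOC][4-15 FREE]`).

Answer: [0-2 ALLOC][3-11 ALLOC][12-15 ALLOC][16-26 FREE]

Derivation:
Op 1: a = malloc(3) -> a = 0; heap: [0-2 ALLOC][3-26 FREE]
Op 2: b = malloc(9) -> b = 3; heap: [0-2 ALLOC][3-11 ALLOC][12-26 FREE]
Op 3: c = malloc(4) -> c = 12; heap: [0-2 ALLOC][3-11 ALLOC][12-15 ALLOC][16-26 FREE]
Op 4: d = malloc(8) -> d = 16; heap: [0-2 ALLOC][3-11 ALLOC][12-15 ALLOC][16-23 ALLOC][24-26 FREE]
free(d): d = 16 -> block [16-23 ALLOC]; mark free, coalesce with adjacent free neighbors -> [0-2 ALLOC][3-11 ALLOC][12-15 ALLOC][16-26 FREE]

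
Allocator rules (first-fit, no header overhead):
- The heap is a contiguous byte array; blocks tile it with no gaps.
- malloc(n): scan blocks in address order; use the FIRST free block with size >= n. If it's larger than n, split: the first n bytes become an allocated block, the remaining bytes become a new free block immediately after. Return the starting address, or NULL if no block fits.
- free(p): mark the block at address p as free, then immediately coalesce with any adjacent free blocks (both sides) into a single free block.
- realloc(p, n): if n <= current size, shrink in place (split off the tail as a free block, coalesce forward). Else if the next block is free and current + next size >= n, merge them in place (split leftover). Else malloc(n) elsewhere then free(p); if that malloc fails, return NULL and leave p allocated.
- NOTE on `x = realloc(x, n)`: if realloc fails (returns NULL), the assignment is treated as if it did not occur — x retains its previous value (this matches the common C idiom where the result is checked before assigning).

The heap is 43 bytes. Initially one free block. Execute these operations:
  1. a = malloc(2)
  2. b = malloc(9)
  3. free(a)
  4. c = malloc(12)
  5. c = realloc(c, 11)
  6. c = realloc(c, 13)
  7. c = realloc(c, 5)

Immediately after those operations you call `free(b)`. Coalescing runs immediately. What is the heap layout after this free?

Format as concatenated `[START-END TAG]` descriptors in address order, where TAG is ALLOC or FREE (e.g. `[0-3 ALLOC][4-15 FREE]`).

Answer: [0-10 FREE][11-15 ALLOC][16-42 FREE]

Derivation:
Op 1: a = malloc(2) -> a = 0; heap: [0-1 ALLOC][2-42 FREE]
Op 2: b = malloc(9) -> b = 2; heap: [0-1 ALLOC][2-10 ALLOC][11-42 FREE]
Op 3: free(a) -> (freed a); heap: [0-1 FREE][2-10 ALLOC][11-42 FREE]
Op 4: c = malloc(12) -> c = 11; heap: [0-1 FREE][2-10 ALLOC][11-22 ALLOC][23-42 FREE]
Op 5: c = realloc(c, 11) -> c = 11; heap: [0-1 FREE][2-10 ALLOC][11-21 ALLOC][22-42 FREE]
Op 6: c = realloc(c, 13) -> c = 11; heap: [0-1 FREE][2-10 ALLOC][11-23 ALLOC][24-42 FREE]
Op 7: c = realloc(c, 5) -> c = 11; heap: [0-1 FREE][2-10 ALLOC][11-15 ALLOC][16-42 FREE]
free(b): b = 2 -> block [2-10 ALLOC]; mark free, coalesce with adjacent free neighbors -> [0-10 FREE][11-15 ALLOC][16-42 FREE]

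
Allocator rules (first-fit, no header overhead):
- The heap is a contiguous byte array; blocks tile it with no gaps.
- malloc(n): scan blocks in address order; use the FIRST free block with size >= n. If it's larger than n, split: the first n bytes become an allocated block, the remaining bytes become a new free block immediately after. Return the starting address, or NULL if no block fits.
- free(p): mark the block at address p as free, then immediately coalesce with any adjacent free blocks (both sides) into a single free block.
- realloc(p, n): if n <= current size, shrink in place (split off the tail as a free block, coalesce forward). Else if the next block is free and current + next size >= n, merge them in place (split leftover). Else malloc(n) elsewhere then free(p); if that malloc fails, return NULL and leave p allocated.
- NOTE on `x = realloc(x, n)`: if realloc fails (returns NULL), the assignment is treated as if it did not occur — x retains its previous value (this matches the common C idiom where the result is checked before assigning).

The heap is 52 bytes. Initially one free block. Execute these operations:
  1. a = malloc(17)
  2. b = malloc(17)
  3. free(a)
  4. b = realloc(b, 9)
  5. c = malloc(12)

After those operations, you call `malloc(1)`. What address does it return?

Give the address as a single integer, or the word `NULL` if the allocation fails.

Op 1: a = malloc(17) -> a = 0; heap: [0-16 ALLOC][17-51 FREE]
Op 2: b = malloc(17) -> b = 17; heap: [0-16 ALLOC][17-33 ALLOC][34-51 FREE]
Op 3: free(a) -> (freed a); heap: [0-16 FREE][17-33 ALLOC][34-51 FREE]
Op 4: b = realloc(b, 9) -> b = 17; heap: [0-16 FREE][17-25 ALLOC][26-51 FREE]
Op 5: c = malloc(12) -> c = 0; heap: [0-11 ALLOC][12-16 FREE][17-25 ALLOC][26-51 FREE]
malloc(1): first-fit scan over [0-11 ALLOC][12-16 FREE][17-25 ALLOC][26-51 FREE] -> 12

Answer: 12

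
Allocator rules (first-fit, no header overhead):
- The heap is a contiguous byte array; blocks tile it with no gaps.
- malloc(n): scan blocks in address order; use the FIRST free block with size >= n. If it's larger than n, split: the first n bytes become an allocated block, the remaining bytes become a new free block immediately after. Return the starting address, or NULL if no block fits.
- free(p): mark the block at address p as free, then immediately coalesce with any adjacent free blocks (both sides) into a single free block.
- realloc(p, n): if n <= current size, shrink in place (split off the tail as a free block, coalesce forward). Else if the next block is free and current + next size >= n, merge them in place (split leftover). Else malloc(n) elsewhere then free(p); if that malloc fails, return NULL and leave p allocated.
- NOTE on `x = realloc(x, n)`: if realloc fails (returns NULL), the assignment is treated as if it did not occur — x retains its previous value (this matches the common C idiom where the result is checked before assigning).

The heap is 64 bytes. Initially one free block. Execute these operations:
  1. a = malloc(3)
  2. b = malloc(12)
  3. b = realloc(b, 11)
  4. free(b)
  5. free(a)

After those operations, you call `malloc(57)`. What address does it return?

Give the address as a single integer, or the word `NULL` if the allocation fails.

Op 1: a = malloc(3) -> a = 0; heap: [0-2 ALLOC][3-63 FREE]
Op 2: b = malloc(12) -> b = 3; heap: [0-2 ALLOC][3-14 ALLOC][15-63 FREE]
Op 3: b = realloc(b, 11) -> b = 3; heap: [0-2 ALLOC][3-13 ALLOC][14-63 FREE]
Op 4: free(b) -> (freed b); heap: [0-2 ALLOC][3-63 FREE]
Op 5: free(a) -> (freed a); heap: [0-63 FREE]
malloc(57): first-fit scan over [0-63 FREE] -> 0

Answer: 0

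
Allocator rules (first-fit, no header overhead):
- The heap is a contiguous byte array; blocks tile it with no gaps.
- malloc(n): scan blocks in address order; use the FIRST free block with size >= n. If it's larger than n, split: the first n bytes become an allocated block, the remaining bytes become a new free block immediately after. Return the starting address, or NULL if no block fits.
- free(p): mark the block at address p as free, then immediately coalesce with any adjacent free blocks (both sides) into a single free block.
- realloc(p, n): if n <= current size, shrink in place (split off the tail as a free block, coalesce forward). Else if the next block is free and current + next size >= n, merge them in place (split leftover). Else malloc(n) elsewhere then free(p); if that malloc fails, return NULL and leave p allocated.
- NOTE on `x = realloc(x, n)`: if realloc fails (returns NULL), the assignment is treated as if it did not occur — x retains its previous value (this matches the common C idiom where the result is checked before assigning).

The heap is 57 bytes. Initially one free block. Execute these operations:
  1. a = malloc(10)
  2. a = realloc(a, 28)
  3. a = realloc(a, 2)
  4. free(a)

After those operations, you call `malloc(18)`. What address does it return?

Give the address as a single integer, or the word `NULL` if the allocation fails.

Op 1: a = malloc(10) -> a = 0; heap: [0-9 ALLOC][10-56 FREE]
Op 2: a = realloc(a, 28) -> a = 0; heap: [0-27 ALLOC][28-56 FREE]
Op 3: a = realloc(a, 2) -> a = 0; heap: [0-1 ALLOC][2-56 FREE]
Op 4: free(a) -> (freed a); heap: [0-56 FREE]
malloc(18): first-fit scan over [0-56 FREE] -> 0

Answer: 0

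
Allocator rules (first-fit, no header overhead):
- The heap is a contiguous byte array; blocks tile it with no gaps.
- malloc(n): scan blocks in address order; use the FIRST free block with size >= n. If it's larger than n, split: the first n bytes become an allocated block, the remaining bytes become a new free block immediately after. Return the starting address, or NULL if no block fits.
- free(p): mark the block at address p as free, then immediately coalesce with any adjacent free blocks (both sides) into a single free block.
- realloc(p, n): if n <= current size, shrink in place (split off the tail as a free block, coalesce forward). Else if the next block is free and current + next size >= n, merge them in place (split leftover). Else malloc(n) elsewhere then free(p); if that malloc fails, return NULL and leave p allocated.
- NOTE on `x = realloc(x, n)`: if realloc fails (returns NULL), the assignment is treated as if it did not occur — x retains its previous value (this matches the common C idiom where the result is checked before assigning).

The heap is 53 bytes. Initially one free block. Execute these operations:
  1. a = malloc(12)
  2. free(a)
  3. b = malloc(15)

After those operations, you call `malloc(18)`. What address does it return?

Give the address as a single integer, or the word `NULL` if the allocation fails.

Answer: 15

Derivation:
Op 1: a = malloc(12) -> a = 0; heap: [0-11 ALLOC][12-52 FREE]
Op 2: free(a) -> (freed a); heap: [0-52 FREE]
Op 3: b = malloc(15) -> b = 0; heap: [0-14 ALLOC][15-52 FREE]
malloc(18): first-fit scan over [0-14 ALLOC][15-52 FREE] -> 15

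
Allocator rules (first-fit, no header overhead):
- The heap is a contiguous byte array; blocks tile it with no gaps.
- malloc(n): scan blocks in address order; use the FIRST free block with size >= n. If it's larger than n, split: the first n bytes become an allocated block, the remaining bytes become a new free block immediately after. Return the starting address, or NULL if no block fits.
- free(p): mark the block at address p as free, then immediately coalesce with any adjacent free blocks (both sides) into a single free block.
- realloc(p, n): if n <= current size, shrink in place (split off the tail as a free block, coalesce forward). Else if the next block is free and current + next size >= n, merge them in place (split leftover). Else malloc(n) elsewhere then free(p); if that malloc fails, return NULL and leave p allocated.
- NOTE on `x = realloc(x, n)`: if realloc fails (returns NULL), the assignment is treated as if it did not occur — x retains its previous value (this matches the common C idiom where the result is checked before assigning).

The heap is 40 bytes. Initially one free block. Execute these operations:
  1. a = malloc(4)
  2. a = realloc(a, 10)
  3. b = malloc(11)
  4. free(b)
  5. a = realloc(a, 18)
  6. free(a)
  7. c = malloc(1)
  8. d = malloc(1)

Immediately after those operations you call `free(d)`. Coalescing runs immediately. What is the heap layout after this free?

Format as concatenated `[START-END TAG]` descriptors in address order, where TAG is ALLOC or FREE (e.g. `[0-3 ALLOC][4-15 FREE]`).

Answer: [0-0 ALLOC][1-39 FREE]

Derivation:
Op 1: a = malloc(4) -> a = 0; heap: [0-3 ALLOC][4-39 FREE]
Op 2: a = realloc(a, 10) -> a = 0; heap: [0-9 ALLOC][10-39 FREE]
Op 3: b = malloc(11) -> b = 10; heap: [0-9 ALLOC][10-20 ALLOC][21-39 FREE]
Op 4: free(b) -> (freed b); heap: [0-9 ALLOC][10-39 FREE]
Op 5: a = realloc(a, 18) -> a = 0; heap: [0-17 ALLOC][18-39 FREE]
Op 6: free(a) -> (freed a); heap: [0-39 FREE]
Op 7: c = malloc(1) -> c = 0; heap: [0-0 ALLOC][1-39 FREE]
Op 8: d = malloc(1) -> d = 1; heap: [0-0 ALLOC][1-1 ALLOC][2-39 FREE]
free(d): d = 1 -> block [1-1 ALLOC]; mark free, coalesce with adjacent free neighbors -> [0-0 ALLOC][1-39 FREE]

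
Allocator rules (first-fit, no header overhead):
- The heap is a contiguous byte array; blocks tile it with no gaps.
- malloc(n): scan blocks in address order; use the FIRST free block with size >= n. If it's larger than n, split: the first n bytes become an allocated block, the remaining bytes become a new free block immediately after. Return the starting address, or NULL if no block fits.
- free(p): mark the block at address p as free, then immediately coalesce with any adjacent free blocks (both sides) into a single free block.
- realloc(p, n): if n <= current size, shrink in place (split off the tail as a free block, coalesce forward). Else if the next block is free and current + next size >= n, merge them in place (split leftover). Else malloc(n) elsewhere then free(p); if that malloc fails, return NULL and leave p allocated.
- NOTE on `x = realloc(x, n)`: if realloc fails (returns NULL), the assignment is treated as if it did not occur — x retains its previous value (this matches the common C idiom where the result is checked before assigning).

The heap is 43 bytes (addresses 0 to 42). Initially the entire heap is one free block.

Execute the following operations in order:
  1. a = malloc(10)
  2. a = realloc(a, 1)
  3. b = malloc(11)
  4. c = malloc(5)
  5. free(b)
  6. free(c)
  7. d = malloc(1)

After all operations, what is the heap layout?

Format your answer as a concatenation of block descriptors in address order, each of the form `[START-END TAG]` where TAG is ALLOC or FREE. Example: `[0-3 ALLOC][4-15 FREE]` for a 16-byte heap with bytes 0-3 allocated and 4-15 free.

Answer: [0-0 ALLOC][1-1 ALLOC][2-42 FREE]

Derivation:
Op 1: a = malloc(10) -> a = 0; heap: [0-9 ALLOC][10-42 FREE]
Op 2: a = realloc(a, 1) -> a = 0; heap: [0-0 ALLOC][1-42 FREE]
Op 3: b = malloc(11) -> b = 1; heap: [0-0 ALLOC][1-11 ALLOC][12-42 FREE]
Op 4: c = malloc(5) -> c = 12; heap: [0-0 ALLOC][1-11 ALLOC][12-16 ALLOC][17-42 FREE]
Op 5: free(b) -> (freed b); heap: [0-0 ALLOC][1-11 FREE][12-16 ALLOC][17-42 FREE]
Op 6: free(c) -> (freed c); heap: [0-0 ALLOC][1-42 FREE]
Op 7: d = malloc(1) -> d = 1; heap: [0-0 ALLOC][1-1 ALLOC][2-42 FREE]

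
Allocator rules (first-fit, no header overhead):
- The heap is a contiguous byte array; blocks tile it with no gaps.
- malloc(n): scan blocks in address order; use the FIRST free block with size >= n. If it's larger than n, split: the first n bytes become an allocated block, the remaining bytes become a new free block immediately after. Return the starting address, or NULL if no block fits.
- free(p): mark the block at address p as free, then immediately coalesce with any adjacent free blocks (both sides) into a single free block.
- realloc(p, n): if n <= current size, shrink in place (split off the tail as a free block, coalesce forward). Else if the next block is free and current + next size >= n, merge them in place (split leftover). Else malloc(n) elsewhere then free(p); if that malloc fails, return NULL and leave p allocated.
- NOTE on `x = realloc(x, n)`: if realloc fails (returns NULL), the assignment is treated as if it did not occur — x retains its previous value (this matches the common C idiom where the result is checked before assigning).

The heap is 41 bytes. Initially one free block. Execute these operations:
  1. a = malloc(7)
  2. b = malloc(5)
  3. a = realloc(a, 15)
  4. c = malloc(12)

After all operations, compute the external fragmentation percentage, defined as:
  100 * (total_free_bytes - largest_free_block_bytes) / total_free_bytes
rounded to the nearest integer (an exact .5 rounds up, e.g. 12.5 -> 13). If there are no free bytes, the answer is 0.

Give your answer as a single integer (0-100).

Op 1: a = malloc(7) -> a = 0; heap: [0-6 ALLOC][7-40 FREE]
Op 2: b = malloc(5) -> b = 7; heap: [0-6 ALLOC][7-11 ALLOC][12-40 FREE]
Op 3: a = realloc(a, 15) -> a = 12; heap: [0-6 FREE][7-11 ALLOC][12-26 ALLOC][27-40 FREE]
Op 4: c = malloc(12) -> c = 27; heap: [0-6 FREE][7-11 ALLOC][12-26 ALLOC][27-38 ALLOC][39-40 FREE]
Free blocks: [7 2] total_free=9 largest=7 -> 100*(9-7)/9 = 200/9 ≈ 22.222 -> rounds to 22

Answer: 22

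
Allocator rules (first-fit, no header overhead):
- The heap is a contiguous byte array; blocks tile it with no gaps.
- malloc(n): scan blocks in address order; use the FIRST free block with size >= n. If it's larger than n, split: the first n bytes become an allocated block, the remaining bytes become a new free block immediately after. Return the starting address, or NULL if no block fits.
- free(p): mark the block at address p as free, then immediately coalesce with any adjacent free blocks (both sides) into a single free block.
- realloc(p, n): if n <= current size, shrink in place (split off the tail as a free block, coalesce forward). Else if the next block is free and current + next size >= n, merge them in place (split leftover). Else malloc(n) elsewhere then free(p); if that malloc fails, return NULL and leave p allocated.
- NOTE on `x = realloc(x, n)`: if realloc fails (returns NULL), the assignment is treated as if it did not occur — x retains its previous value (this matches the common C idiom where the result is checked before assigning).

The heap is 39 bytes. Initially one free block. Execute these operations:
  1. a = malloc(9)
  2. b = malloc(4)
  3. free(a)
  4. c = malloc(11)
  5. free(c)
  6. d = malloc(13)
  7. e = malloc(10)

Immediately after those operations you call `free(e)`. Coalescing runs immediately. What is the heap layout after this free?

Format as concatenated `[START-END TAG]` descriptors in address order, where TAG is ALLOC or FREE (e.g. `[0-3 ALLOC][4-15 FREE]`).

Answer: [0-8 FREE][9-12 ALLOC][13-25 ALLOC][26-38 FREE]

Derivation:
Op 1: a = malloc(9) -> a = 0; heap: [0-8 ALLOC][9-38 FREE]
Op 2: b = malloc(4) -> b = 9; heap: [0-8 ALLOC][9-12 ALLOC][13-38 FREE]
Op 3: free(a) -> (freed a); heap: [0-8 FREE][9-12 ALLOC][13-38 FREE]
Op 4: c = malloc(11) -> c = 13; heap: [0-8 FREE][9-12 ALLOC][13-23 ALLOC][24-38 FREE]
Op 5: free(c) -> (freed c); heap: [0-8 FREE][9-12 ALLOC][13-38 FREE]
Op 6: d = malloc(13) -> d = 13; heap: [0-8 FREE][9-12 ALLOC][13-25 ALLOC][26-38 FREE]
Op 7: e = malloc(10) -> e = 26; heap: [0-8 FREE][9-12 ALLOC][13-25 ALLOC][26-35 ALLOC][36-38 FREE]
free(e): e = 26 -> block [26-35 ALLOC]; mark free, coalesce with adjacent free neighbors -> [0-8 FREE][9-12 ALLOC][13-25 ALLOC][26-38 FREE]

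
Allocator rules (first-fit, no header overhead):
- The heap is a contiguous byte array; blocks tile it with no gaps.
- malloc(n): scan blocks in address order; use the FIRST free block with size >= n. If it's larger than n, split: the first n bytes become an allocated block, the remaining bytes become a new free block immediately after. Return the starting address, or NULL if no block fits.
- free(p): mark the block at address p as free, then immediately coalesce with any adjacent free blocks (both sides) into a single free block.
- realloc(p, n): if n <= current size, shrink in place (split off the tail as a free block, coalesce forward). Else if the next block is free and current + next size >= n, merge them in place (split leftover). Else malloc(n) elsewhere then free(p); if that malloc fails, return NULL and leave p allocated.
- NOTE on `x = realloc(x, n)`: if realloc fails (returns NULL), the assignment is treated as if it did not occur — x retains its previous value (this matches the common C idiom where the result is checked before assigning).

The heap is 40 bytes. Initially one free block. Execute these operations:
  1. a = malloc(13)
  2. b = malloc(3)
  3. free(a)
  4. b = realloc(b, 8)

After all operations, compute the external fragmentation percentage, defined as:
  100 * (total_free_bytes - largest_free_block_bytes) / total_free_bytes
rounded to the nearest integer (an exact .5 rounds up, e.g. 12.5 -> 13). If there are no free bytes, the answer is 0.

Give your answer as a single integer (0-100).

Answer: 41

Derivation:
Op 1: a = malloc(13) -> a = 0; heap: [0-12 ALLOC][13-39 FREE]
Op 2: b = malloc(3) -> b = 13; heap: [0-12 ALLOC][13-15 ALLOC][16-39 FREE]
Op 3: free(a) -> (freed a); heap: [0-12 FREE][13-15 ALLOC][16-39 FREE]
Op 4: b = realloc(b, 8) -> b = 13; heap: [0-12 FREE][13-20 ALLOC][21-39 FREE]
Free blocks: [13 19] total_free=32 largest=19 -> 100*(32-19)/32 = 1300/32 = 40.625 -> rounds to 41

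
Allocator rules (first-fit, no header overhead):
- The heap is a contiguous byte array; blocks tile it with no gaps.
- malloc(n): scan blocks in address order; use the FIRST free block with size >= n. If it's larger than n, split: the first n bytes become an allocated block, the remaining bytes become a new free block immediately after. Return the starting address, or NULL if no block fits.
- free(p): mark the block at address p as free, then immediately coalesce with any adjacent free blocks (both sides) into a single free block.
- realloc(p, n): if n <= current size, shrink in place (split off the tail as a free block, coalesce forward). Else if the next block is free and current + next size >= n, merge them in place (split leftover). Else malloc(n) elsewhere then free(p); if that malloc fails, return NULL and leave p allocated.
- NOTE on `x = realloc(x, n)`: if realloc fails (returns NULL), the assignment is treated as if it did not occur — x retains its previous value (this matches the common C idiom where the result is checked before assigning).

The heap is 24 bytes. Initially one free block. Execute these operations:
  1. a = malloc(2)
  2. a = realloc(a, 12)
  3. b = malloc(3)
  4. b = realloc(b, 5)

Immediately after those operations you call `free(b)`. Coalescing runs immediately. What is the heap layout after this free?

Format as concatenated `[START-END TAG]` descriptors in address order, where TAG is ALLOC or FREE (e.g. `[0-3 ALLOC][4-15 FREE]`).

Answer: [0-11 ALLOC][12-23 FREE]

Derivation:
Op 1: a = malloc(2) -> a = 0; heap: [0-1 ALLOC][2-23 FREE]
Op 2: a = realloc(a, 12) -> a = 0; heap: [0-11 ALLOC][12-23 FREE]
Op 3: b = malloc(3) -> b = 12; heap: [0-11 ALLOC][12-14 ALLOC][15-23 FREE]
Op 4: b = realloc(b, 5) -> b = 12; heap: [0-11 ALLOC][12-16 ALLOC][17-23 FREE]
free(b): b = 12 -> block [12-16 ALLOC]; mark free, coalesce with adjacent free neighbors -> [0-11 ALLOC][12-23 FREE]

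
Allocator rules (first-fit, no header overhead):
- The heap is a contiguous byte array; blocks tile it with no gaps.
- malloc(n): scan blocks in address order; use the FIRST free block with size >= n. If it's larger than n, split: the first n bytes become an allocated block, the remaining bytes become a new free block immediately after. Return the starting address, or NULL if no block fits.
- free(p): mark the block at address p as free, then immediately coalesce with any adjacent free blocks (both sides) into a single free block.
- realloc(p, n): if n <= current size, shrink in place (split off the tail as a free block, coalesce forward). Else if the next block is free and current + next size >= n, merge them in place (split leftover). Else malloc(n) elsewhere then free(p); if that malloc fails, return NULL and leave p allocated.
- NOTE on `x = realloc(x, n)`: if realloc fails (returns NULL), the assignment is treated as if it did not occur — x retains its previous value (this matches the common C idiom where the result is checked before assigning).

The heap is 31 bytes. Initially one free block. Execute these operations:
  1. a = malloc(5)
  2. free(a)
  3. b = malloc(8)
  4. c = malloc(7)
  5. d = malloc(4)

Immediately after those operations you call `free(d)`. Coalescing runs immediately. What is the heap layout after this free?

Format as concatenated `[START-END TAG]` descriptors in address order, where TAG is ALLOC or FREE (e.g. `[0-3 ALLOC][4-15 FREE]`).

Answer: [0-7 ALLOC][8-14 ALLOC][15-30 FREE]

Derivation:
Op 1: a = malloc(5) -> a = 0; heap: [0-4 ALLOC][5-30 FREE]
Op 2: free(a) -> (freed a); heap: [0-30 FREE]
Op 3: b = malloc(8) -> b = 0; heap: [0-7 ALLOC][8-30 FREE]
Op 4: c = malloc(7) -> c = 8; heap: [0-7 ALLOC][8-14 ALLOC][15-30 FREE]
Op 5: d = malloc(4) -> d = 15; heap: [0-7 ALLOC][8-14 ALLOC][15-18 ALLOC][19-30 FREE]
free(d): d = 15 -> block [15-18 ALLOC]; mark free, coalesce with adjacent free neighbors -> [0-7 ALLOC][8-14 ALLOC][15-30 FREE]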